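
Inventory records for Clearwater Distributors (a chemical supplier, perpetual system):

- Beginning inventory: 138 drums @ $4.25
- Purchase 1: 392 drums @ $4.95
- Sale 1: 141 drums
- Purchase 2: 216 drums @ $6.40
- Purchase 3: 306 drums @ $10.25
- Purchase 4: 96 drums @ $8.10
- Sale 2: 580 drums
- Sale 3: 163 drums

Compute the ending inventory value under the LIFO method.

Sale 1 (141) [LIFO — newest first]: 141 @ $4.95 = $697.95
Sale 2 (580) [LIFO — newest first]: 96 @ $8.10 + 306 @ $10.25 + 178 @ $6.40 = $5,053.30
Sale 3 (163) [LIFO — newest first]: 38 @ $6.40 + 125 @ $4.95 = $861.95
Total COGS = $697.95 + $5,053.30 + $861.95 = $6,613.20
Ending inventory: 138 @ $4.25 + 126 @ $4.95 = $1,210.20
Check: goods available $7,823.40 = COGS $6,613.20 + ending $1,210.20

Ending inventory = $1,210.20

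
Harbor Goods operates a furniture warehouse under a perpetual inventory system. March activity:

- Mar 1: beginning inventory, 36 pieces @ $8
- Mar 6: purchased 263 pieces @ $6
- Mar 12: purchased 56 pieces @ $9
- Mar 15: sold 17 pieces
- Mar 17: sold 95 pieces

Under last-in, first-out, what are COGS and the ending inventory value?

COGS = $840; ending inventory = $1,530

Mar 15, 17 sold [LIFO — newest first]: 17 @ $9 = $153
Mar 17, 95 sold [LIFO — newest first]: 39 @ $9 + 56 @ $6 = $687
Total COGS = $153 + $687 = $840
Ending inventory: 36 @ $8 + 207 @ $6 = $1,530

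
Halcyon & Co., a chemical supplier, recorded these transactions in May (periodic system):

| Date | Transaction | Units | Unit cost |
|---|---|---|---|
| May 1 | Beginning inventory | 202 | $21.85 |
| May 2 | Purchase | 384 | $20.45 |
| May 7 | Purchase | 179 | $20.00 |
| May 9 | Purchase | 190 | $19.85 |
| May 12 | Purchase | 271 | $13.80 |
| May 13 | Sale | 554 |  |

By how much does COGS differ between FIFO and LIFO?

$2,240.80

FIFO COGS: 202 @ $21.85 + 352 @ $20.45 = $11,612.10
LIFO COGS: 271 @ $13.80 + 190 @ $19.85 + 93 @ $20.00 = $9,371.30
Difference = |$11,612.10 − $9,371.30| = $2,240.80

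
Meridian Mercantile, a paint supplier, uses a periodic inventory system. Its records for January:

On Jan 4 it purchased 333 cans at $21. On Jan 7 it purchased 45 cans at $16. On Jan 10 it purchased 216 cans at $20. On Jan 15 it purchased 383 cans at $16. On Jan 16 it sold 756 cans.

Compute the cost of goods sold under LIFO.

Jan 16, 756 sold [LIFO — newest first]: 383 @ $16 + 216 @ $20 + 45 @ $16 + 112 @ $21 = $13,520
Ending inventory: 221 @ $21 = $4,641
Check: goods available $18,161 = COGS $13,520 + ending $4,641

COGS = $13,520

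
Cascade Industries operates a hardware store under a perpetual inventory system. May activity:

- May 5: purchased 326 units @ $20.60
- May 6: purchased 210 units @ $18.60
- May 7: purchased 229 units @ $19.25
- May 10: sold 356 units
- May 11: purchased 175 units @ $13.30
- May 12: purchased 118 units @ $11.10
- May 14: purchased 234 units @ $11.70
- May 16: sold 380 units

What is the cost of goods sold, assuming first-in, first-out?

May 10, 356 sold [FIFO — oldest first]: 326 @ $20.60 + 30 @ $18.60 = $7,273.60
May 16, 380 sold [FIFO — oldest first]: 180 @ $18.60 + 200 @ $19.25 = $7,198.00
Total COGS = $7,273.60 + $7,198.00 = $14,471.60
Ending inventory: 29 @ $19.25 + 175 @ $13.30 + 118 @ $11.10 + 234 @ $11.70 = $6,933.35

COGS = $14,471.60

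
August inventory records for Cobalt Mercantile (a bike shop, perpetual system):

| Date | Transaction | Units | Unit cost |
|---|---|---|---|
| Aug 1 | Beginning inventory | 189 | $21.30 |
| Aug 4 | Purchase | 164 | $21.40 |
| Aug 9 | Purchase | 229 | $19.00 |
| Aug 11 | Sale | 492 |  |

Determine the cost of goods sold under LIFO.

COGS = $9,969.30

Aug 11, 492 sold [LIFO — newest first]: 229 @ $19.00 + 164 @ $21.40 + 99 @ $21.30 = $9,969.30
Ending inventory: 90 @ $21.30 = $1,917.00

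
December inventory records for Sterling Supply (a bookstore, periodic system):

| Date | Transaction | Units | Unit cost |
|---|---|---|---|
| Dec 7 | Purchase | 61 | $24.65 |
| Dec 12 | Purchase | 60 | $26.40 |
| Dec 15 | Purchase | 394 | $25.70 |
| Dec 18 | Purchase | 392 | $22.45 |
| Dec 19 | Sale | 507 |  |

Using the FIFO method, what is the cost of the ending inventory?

Dec 19, 507 sold [FIFO — oldest first]: 61 @ $24.65 + 60 @ $26.40 + 386 @ $25.70 = $13,007.85
Ending inventory: 8 @ $25.70 + 392 @ $22.45 = $9,006.00
Check: goods available $22,013.85 = COGS $13,007.85 + ending $9,006.00

Ending inventory = $9,006.00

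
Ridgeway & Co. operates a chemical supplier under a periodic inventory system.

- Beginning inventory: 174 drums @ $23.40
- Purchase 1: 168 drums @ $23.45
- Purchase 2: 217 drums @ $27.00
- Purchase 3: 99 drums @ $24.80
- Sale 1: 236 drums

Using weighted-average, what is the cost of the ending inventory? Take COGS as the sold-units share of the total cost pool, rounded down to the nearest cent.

Ending inventory = $10,470.09

Sale 1, sell 236: 236/658 × $16,325.40 → $5,855.31
Ending inventory (cost pool remaining) = $10,470.09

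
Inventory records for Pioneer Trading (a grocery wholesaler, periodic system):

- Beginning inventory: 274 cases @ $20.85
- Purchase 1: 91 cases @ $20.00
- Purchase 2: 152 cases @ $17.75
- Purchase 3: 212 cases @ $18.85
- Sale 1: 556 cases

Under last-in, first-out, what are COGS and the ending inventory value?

COGS = $10,620.05; ending inventory = $3,607.05

Sale 1 (556) [LIFO — newest first]: 212 @ $18.85 + 152 @ $17.75 + 91 @ $20.00 + 101 @ $20.85 = $10,620.05
Ending inventory: 173 @ $20.85 = $3,607.05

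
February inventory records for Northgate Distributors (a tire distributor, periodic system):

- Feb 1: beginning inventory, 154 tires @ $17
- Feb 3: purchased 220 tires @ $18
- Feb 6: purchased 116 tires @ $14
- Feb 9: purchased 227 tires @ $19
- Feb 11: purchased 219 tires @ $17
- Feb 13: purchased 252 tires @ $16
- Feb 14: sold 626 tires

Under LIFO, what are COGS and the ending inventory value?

Feb 14, 626 sold [LIFO — newest first]: 252 @ $16 + 219 @ $17 + 155 @ $19 = $10,700
Ending inventory: 154 @ $17 + 220 @ $18 + 116 @ $14 + 72 @ $19 = $9,570

COGS = $10,700; ending inventory = $9,570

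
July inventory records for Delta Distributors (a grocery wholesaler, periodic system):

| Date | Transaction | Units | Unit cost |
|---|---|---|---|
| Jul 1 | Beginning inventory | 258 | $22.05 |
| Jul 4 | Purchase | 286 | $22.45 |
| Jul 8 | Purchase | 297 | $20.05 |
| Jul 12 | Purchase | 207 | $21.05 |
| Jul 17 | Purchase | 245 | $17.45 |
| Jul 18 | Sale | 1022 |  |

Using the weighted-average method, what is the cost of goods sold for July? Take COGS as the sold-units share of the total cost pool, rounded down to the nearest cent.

COGS = $21,101.61

Jul 18, sell 1022: 1022/1293 × $26,697.05 → $21,101.61
Ending inventory (cost pool remaining) = $5,595.44
Check: goods available $26,697.05 = COGS $21,101.61 + ending $5,595.44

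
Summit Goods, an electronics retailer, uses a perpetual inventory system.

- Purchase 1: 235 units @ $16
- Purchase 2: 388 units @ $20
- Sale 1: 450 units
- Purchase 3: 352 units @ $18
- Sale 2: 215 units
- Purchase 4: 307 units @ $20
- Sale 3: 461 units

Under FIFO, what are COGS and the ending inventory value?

COGS = $20,876; ending inventory = $3,120

Sale 1 (450) [FIFO — oldest first]: 235 @ $16 + 215 @ $20 = $8,060
Sale 2 (215) [FIFO — oldest first]: 173 @ $20 + 42 @ $18 = $4,216
Sale 3 (461) [FIFO — oldest first]: 310 @ $18 + 151 @ $20 = $8,600
Total COGS = $8,060 + $4,216 + $8,600 = $20,876
Ending inventory: 156 @ $20 = $3,120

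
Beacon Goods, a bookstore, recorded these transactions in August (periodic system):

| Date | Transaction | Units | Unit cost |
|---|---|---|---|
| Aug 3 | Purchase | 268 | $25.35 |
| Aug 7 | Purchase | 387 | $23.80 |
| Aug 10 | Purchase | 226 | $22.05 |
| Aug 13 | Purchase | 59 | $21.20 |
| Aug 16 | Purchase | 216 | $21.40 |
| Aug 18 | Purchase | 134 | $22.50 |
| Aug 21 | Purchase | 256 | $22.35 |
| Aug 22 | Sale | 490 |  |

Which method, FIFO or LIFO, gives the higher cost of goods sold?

FIFO COGS: 268 @ $25.35 + 222 @ $23.80 = $12,077.40
LIFO COGS: 256 @ $22.35 + 134 @ $22.50 + 100 @ $21.40 = $10,876.60

FIFO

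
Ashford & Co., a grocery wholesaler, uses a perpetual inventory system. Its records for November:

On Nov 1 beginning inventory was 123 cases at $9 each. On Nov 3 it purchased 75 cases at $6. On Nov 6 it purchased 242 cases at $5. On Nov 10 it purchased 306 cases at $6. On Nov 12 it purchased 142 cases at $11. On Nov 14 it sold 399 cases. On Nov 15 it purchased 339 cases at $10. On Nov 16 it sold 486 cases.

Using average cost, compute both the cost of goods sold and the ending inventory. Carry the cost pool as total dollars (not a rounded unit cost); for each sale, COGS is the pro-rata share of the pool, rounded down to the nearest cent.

COGS = $6,752.53; ending inventory = $2,802.47

After Nov 1: 123 on hand, pool $1,107.00 (≈ $9.0000 each)
After Nov 3: 198 on hand, pool $1,557.00 (≈ $7.8636 each)
After Nov 6: 440 on hand, pool $2,767.00 (≈ $6.2886 each)
After Nov 10: 746 on hand, pool $4,603.00 (≈ $6.1702 each)
After Nov 12: 888 on hand, pool $6,165.00 (≈ $6.9426 each)
Nov 14, sell 399: 399/888 × $6,165.00 → $2,770.08
After Nov 15: 828 on hand, pool $6,784.92 (≈ $8.1943 each)
Nov 16, sell 486: 486/828 × $6,784.92 → $3,982.45
Total COGS = $2,770.08 + $3,982.45 = $6,752.53
Ending inventory (cost pool remaining) = $2,802.47
Check: goods available $9,555.00 = COGS $6,752.53 + ending $2,802.47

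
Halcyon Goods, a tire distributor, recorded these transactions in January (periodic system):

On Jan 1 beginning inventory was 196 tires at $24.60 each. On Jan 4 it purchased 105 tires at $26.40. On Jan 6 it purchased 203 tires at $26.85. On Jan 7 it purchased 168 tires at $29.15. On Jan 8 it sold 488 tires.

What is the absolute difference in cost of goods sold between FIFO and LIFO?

$800.40

FIFO COGS: 196 @ $24.60 + 105 @ $26.40 + 187 @ $26.85 = $12,614.55
LIFO COGS: 168 @ $29.15 + 203 @ $26.85 + 105 @ $26.40 + 12 @ $24.60 = $13,414.95
Difference = |$12,614.55 − $13,414.95| = $800.40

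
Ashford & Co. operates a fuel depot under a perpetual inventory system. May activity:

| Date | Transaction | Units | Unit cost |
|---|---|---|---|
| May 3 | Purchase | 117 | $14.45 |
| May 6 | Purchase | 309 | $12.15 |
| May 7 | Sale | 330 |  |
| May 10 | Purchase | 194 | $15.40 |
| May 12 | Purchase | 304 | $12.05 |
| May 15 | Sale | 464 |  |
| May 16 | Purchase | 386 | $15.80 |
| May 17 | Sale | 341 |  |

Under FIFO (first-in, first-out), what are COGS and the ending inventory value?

COGS = $15,429.60; ending inventory = $2,765.00

May 7, 330 sold [FIFO — oldest first]: 117 @ $14.45 + 213 @ $12.15 = $4,278.60
May 15, 464 sold [FIFO — oldest first]: 96 @ $12.15 + 194 @ $15.40 + 174 @ $12.05 = $6,250.70
May 17, 341 sold [FIFO — oldest first]: 130 @ $12.05 + 211 @ $15.80 = $4,900.30
Total COGS = $4,278.60 + $6,250.70 + $4,900.30 = $15,429.60
Ending inventory: 175 @ $15.80 = $2,765.00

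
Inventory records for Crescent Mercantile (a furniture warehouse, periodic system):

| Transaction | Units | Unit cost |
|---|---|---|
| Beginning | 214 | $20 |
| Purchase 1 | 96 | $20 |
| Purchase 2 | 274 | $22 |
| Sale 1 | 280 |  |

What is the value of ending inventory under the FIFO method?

Sale 1 (280) [FIFO — oldest first]: 214 @ $20 + 66 @ $20 = $5,600
Ending inventory: 30 @ $20 + 274 @ $22 = $6,628

Ending inventory = $6,628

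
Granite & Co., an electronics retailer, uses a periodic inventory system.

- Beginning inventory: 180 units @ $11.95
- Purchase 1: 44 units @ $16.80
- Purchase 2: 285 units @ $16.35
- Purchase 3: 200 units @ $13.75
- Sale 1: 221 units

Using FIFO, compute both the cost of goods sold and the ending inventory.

COGS = $2,839.80; ending inventory = $7,460.15

Sale 1 (221) [FIFO — oldest first]: 180 @ $11.95 + 41 @ $16.80 = $2,839.80
Ending inventory: 3 @ $16.80 + 285 @ $16.35 + 200 @ $13.75 = $7,460.15
Check: goods available $10,299.95 = COGS $2,839.80 + ending $7,460.15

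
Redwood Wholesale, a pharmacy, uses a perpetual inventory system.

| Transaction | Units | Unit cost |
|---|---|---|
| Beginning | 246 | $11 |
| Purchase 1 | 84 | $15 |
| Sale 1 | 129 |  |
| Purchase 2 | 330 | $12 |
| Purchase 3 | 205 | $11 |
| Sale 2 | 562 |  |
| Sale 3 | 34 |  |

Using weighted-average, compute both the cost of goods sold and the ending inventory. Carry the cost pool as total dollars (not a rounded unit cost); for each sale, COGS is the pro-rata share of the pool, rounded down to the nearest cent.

COGS = $8,539.29; ending inventory = $1,641.71

After Beginning: 246 on hand, pool $2,706.00 (≈ $11.0000 each)
After Purchase 1: 330 on hand, pool $3,966.00 (≈ $12.0182 each)
Sale 1, sell 129: 129/330 × $3,966.00 → $1,550.34
After Purchase 2: 531 on hand, pool $6,375.66 (≈ $12.0069 each)
After Purchase 3: 736 on hand, pool $8,630.66 (≈ $11.7264 each)
Sale 2, sell 562: 562/736 × $8,630.66 → $6,590.25
Sale 3, sell 34: 34/174 × $2,040.41 → $398.70
Total COGS = $1,550.34 + $6,590.25 + $398.70 = $8,539.29
Ending inventory (cost pool remaining) = $1,641.71
Check: goods available $10,181.00 = COGS $8,539.29 + ending $1,641.71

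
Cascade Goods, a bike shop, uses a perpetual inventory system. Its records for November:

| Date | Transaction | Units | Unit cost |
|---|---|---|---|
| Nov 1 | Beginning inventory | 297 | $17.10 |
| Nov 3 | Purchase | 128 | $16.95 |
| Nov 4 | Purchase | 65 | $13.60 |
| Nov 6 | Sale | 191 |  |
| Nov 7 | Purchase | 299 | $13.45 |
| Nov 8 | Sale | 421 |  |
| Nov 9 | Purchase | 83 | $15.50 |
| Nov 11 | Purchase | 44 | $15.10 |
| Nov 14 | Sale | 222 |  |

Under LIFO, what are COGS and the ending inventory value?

Nov 6, 191 sold [LIFO — newest first]: 65 @ $13.60 + 126 @ $16.95 = $3,019.70
Nov 8, 421 sold [LIFO — newest first]: 299 @ $13.45 + 2 @ $16.95 + 120 @ $17.10 = $6,107.45
Nov 14, 222 sold [LIFO — newest first]: 44 @ $15.10 + 83 @ $15.50 + 95 @ $17.10 = $3,575.40
Total COGS = $3,019.70 + $6,107.45 + $3,575.40 = $12,702.55
Ending inventory: 82 @ $17.10 = $1,402.20
Check: goods available $14,104.75 = COGS $12,702.55 + ending $1,402.20

COGS = $12,702.55; ending inventory = $1,402.20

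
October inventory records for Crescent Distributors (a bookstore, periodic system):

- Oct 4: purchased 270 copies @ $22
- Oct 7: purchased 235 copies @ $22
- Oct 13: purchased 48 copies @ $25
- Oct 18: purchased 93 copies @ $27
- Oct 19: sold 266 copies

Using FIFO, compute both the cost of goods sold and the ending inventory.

COGS = $5,852; ending inventory = $8,969

Oct 19, 266 sold [FIFO — oldest first]: 266 @ $22 = $5,852
Ending inventory: 4 @ $22 + 235 @ $22 + 48 @ $25 + 93 @ $27 = $8,969
Check: goods available $14,821 = COGS $5,852 + ending $8,969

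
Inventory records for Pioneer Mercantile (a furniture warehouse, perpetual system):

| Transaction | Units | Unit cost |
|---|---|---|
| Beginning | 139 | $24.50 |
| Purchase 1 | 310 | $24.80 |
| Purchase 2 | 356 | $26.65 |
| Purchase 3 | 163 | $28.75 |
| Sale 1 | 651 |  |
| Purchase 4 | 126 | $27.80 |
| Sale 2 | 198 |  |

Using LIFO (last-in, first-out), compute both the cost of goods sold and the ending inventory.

COGS = $22,735.65; ending inventory = $6,034.30

Sale 1 (651) [LIFO — newest first]: 163 @ $28.75 + 356 @ $26.65 + 132 @ $24.80 = $17,447.25
Sale 2 (198) [LIFO — newest first]: 126 @ $27.80 + 72 @ $24.80 = $5,288.40
Total COGS = $17,447.25 + $5,288.40 = $22,735.65
Ending inventory: 139 @ $24.50 + 106 @ $24.80 = $6,034.30
Check: goods available $28,769.95 = COGS $22,735.65 + ending $6,034.30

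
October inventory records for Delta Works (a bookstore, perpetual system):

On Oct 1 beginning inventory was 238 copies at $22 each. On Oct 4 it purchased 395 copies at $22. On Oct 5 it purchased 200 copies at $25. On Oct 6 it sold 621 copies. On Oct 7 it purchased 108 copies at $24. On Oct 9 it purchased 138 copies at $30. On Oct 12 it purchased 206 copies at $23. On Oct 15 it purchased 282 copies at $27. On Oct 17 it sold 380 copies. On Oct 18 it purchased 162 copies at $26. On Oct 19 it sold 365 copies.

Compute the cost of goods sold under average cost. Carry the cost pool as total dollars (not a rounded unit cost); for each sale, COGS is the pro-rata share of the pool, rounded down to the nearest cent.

COGS = $32,991.42

After Oct 1: 238 on hand, pool $5,236.00 (≈ $22.0000 each)
After Oct 4: 633 on hand, pool $13,926.00 (≈ $22.0000 each)
After Oct 5: 833 on hand, pool $18,926.00 (≈ $22.7203 each)
Oct 6, sell 621: 621/833 × $18,926.00 → $14,109.29
After Oct 7: 320 on hand, pool $7,408.71 (≈ $23.1522 each)
After Oct 9: 458 on hand, pool $11,548.71 (≈ $25.2155 each)
After Oct 12: 664 on hand, pool $16,286.71 (≈ $24.5282 each)
After Oct 15: 946 on hand, pool $23,900.71 (≈ $25.2650 each)
Oct 17, sell 380: 380/946 × $23,900.71 → $9,600.70
After Oct 18: 728 on hand, pool $18,512.01 (≈ $25.4286 each)
Oct 19, sell 365: 365/728 × $18,512.01 → $9,281.43
Total COGS = $14,109.29 + $9,600.70 + $9,281.43 = $32,991.42
Ending inventory (cost pool remaining) = $9,230.58
Check: goods available $42,222.00 = COGS $32,991.42 + ending $9,230.58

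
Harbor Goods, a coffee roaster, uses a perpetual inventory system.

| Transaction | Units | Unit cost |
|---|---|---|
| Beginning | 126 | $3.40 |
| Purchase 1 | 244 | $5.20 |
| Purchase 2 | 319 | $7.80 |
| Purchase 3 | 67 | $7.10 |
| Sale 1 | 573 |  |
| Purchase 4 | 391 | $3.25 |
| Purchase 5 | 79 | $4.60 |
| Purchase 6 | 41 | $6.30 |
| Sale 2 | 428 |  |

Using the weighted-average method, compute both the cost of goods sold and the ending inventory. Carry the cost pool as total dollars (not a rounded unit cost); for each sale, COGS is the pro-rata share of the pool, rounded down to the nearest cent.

After Beginning: 126 on hand, pool $428.40 (≈ $3.4000 each)
After Purchase 1: 370 on hand, pool $1,697.20 (≈ $4.5870 each)
After Purchase 2: 689 on hand, pool $4,185.40 (≈ $6.0746 each)
After Purchase 3: 756 on hand, pool $4,661.10 (≈ $6.1655 each)
Sale 1, sell 573: 573/756 × $4,661.10 → $3,532.81
After Purchase 4: 574 on hand, pool $2,399.04 (≈ $4.1795 each)
After Purchase 5: 653 on hand, pool $2,762.44 (≈ $4.2304 each)
After Purchase 6: 694 on hand, pool $3,020.74 (≈ $4.3527 each)
Sale 2, sell 428: 428/694 × $3,020.74 → $1,862.93
Total COGS = $3,532.81 + $1,862.93 = $5,395.74
Ending inventory (cost pool remaining) = $1,157.81

COGS = $5,395.74; ending inventory = $1,157.81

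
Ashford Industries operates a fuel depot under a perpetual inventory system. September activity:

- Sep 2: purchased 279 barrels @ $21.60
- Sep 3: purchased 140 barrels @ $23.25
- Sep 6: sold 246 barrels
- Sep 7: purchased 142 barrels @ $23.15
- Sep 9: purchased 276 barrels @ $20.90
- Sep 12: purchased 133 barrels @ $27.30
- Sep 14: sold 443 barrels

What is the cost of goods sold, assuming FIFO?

Sep 6, 246 sold [FIFO — oldest first]: 246 @ $21.60 = $5,313.60
Sep 14, 443 sold [FIFO — oldest first]: 33 @ $21.60 + 140 @ $23.25 + 142 @ $23.15 + 128 @ $20.90 = $9,930.30
Total COGS = $5,313.60 + $9,930.30 = $15,243.90
Ending inventory: 148 @ $20.90 + 133 @ $27.30 = $6,724.10

COGS = $15,243.90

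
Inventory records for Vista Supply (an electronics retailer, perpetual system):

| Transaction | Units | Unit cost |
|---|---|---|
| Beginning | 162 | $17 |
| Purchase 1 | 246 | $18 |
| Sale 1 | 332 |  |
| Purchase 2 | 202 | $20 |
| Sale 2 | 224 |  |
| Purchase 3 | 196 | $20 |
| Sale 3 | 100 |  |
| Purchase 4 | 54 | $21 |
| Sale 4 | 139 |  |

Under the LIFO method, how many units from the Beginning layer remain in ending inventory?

54

Sale 1 (332) [LIFO — newest first]: 246 @ $18 + 86 @ $17 = $5,890
Sale 2 (224) [LIFO — newest first]: 202 @ $20 + 22 @ $17 = $4,414
Sale 3 (100) [LIFO — newest first]: 100 @ $20 = $2,000
Sale 4 (139) [LIFO — newest first]: 54 @ $21 + 85 @ $20 = $2,834
Total COGS = $5,890 + $4,414 + $2,000 + $2,834 = $15,138
Ending inventory: 54 @ $17 + 11 @ $20 = $1,138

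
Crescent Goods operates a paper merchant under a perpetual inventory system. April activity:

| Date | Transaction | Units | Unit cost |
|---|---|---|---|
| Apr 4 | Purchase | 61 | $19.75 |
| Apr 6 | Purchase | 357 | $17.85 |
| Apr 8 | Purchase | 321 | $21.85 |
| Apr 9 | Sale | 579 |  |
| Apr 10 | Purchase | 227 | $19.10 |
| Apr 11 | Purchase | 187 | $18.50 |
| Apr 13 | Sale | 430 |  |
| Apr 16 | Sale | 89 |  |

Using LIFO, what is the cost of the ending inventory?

Apr 9, 579 sold [LIFO — newest first]: 321 @ $21.85 + 258 @ $17.85 = $11,619.15
Apr 13, 430 sold [LIFO — newest first]: 187 @ $18.50 + 227 @ $19.10 + 16 @ $17.85 = $8,080.80
Apr 16, 89 sold [LIFO — newest first]: 83 @ $17.85 + 6 @ $19.75 = $1,600.05
Total COGS = $11,619.15 + $8,080.80 + $1,600.05 = $21,300.00
Ending inventory: 55 @ $19.75 = $1,086.25

Ending inventory = $1,086.25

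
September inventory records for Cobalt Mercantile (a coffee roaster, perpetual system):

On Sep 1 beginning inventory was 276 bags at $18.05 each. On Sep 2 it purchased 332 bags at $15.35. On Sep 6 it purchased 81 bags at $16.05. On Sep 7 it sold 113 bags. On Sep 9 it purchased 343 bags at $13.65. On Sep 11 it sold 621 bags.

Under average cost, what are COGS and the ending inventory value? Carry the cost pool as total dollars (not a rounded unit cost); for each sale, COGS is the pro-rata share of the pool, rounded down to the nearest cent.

COGS = $11,457.39; ending inventory = $4,602.61

After Sep 1: 276 on hand, pool $4,981.80 (≈ $18.0500 each)
After Sep 2: 608 on hand, pool $10,078.00 (≈ $16.5757 each)
After Sep 6: 689 on hand, pool $11,378.05 (≈ $16.5139 each)
Sep 7, sell 113: 113/689 × $11,378.05 → $1,866.06
After Sep 9: 919 on hand, pool $14,193.94 (≈ $15.4450 each)
Sep 11, sell 621: 621/919 × $14,193.94 → $9,591.33
Total COGS = $1,866.06 + $9,591.33 = $11,457.39
Ending inventory (cost pool remaining) = $4,602.61
Check: goods available $16,060.00 = COGS $11,457.39 + ending $4,602.61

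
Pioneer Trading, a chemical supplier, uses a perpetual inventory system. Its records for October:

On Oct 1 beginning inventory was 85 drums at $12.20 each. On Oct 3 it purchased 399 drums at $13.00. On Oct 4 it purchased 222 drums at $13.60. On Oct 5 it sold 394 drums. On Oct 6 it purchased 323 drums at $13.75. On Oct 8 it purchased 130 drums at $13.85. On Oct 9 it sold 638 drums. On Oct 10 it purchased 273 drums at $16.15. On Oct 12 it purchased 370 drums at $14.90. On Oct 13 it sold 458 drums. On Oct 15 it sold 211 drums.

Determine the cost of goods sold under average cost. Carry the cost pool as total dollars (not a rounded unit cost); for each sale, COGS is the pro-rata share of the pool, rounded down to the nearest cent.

COGS = $23,880.57

After Oct 1: 85 on hand, pool $1,037.00 (≈ $12.2000 each)
After Oct 3: 484 on hand, pool $6,224.00 (≈ $12.8595 each)
After Oct 4: 706 on hand, pool $9,243.20 (≈ $13.0924 each)
Oct 5, sell 394: 394/706 × $9,243.20 → $5,158.38
After Oct 6: 635 on hand, pool $8,526.07 (≈ $13.4269 each)
After Oct 8: 765 on hand, pool $10,326.57 (≈ $13.4988 each)
Oct 9, sell 638: 638/765 × $10,326.57 → $8,612.22
After Oct 10: 400 on hand, pool $6,123.30 (≈ $15.3083 each)
After Oct 12: 770 on hand, pool $11,636.30 (≈ $15.1121 each)
Oct 13, sell 458: 458/770 × $11,636.30 → $6,921.33
Oct 15, sell 211: 211/312 × $4,714.97 → $3,188.64
Total COGS = $5,158.38 + $8,612.22 + $6,921.33 + $3,188.64 = $23,880.57
Ending inventory (cost pool remaining) = $1,526.33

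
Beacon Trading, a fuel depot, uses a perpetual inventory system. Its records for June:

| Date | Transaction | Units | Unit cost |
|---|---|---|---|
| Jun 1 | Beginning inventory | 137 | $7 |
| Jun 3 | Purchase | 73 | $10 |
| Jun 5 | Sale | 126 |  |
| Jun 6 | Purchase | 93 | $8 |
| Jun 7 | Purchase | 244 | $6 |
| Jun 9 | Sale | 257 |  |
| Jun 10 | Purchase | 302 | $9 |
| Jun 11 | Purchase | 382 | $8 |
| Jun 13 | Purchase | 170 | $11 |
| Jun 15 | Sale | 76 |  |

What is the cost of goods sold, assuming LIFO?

COGS = $3,505

Jun 5, 126 sold [LIFO — newest first]: 73 @ $10 + 53 @ $7 = $1,101
Jun 9, 257 sold [LIFO — newest first]: 244 @ $6 + 13 @ $8 = $1,568
Jun 15, 76 sold [LIFO — newest first]: 76 @ $11 = $836
Total COGS = $1,101 + $1,568 + $836 = $3,505
Ending inventory: 84 @ $7 + 80 @ $8 + 302 @ $9 + 382 @ $8 + 94 @ $11 = $8,036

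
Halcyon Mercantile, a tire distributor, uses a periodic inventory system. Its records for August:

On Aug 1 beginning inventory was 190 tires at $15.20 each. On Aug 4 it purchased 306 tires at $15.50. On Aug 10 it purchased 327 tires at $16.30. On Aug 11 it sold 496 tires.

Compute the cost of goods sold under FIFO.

COGS = $7,631.00

Aug 11, 496 sold [FIFO — oldest first]: 190 @ $15.20 + 306 @ $15.50 = $7,631.00
Ending inventory: 327 @ $16.30 = $5,330.10
Check: goods available $12,961.10 = COGS $7,631.00 + ending $5,330.10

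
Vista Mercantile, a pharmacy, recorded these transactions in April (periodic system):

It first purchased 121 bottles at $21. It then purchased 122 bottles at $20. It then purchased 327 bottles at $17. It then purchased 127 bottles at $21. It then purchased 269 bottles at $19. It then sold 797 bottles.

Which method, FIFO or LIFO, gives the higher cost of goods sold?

FIFO COGS: 121 @ $21 + 122 @ $20 + 327 @ $17 + 127 @ $21 + 100 @ $19 = $15,107
LIFO COGS: 269 @ $19 + 127 @ $21 + 327 @ $17 + 74 @ $20 = $14,817

FIFO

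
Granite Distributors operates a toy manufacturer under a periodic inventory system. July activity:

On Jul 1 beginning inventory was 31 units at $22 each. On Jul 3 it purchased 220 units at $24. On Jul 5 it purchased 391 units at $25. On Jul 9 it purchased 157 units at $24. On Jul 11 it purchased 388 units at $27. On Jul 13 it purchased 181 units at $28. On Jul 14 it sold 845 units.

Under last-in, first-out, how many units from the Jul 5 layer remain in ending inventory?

272

Jul 14, 845 sold [LIFO — newest first]: 181 @ $28 + 388 @ $27 + 157 @ $24 + 119 @ $25 = $22,287
Ending inventory: 31 @ $22 + 220 @ $24 + 272 @ $25 = $12,762
Check: goods available $35,049 = COGS $22,287 + ending $12,762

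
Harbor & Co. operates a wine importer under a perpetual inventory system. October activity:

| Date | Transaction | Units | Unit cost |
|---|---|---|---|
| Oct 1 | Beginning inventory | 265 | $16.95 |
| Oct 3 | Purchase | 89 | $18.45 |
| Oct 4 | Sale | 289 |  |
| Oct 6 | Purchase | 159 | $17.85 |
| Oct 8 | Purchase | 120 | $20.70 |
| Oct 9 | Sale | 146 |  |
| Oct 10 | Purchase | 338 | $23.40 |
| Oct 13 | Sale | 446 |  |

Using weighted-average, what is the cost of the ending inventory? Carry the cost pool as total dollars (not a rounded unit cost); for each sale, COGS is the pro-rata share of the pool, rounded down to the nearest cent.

After Oct 1: 265 on hand, pool $4,491.75 (≈ $16.9500 each)
After Oct 3: 354 on hand, pool $6,133.80 (≈ $17.3271 each)
Oct 4, sell 289: 289/354 × $6,133.80 → $5,007.53
After Oct 6: 224 on hand, pool $3,964.42 (≈ $17.6983 each)
After Oct 8: 344 on hand, pool $6,448.42 (≈ $18.7454 each)
Oct 9, sell 146: 146/344 × $6,448.42 → $2,736.82
After Oct 10: 536 on hand, pool $11,620.80 (≈ $21.6806 each)
Oct 13, sell 446: 446/536 × $11,620.80 → $9,669.54
Total COGS = $5,007.53 + $2,736.82 + $9,669.54 = $17,413.89
Ending inventory (cost pool remaining) = $1,951.26

Ending inventory = $1,951.26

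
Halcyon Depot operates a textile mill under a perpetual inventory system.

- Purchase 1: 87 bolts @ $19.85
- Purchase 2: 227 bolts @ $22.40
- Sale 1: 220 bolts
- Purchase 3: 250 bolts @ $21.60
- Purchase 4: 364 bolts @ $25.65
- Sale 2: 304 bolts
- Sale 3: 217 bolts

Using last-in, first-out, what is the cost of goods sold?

Sale 1 (220) [LIFO — newest first]: 220 @ $22.40 = $4,928.00
Sale 2 (304) [LIFO — newest first]: 304 @ $25.65 = $7,797.60
Sale 3 (217) [LIFO — newest first]: 60 @ $25.65 + 157 @ $21.60 = $4,930.20
Total COGS = $4,928.00 + $7,797.60 + $4,930.20 = $17,655.80
Ending inventory: 87 @ $19.85 + 7 @ $22.40 + 93 @ $21.60 = $3,892.55

COGS = $17,655.80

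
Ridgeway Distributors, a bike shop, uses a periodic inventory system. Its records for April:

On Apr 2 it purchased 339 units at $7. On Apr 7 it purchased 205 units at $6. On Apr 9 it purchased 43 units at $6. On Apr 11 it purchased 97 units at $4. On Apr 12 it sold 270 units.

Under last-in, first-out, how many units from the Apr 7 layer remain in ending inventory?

75

Apr 12, 270 sold [LIFO — newest first]: 97 @ $4 + 43 @ $6 + 130 @ $6 = $1,426
Ending inventory: 339 @ $7 + 75 @ $6 = $2,823
Check: goods available $4,249 = COGS $1,426 + ending $2,823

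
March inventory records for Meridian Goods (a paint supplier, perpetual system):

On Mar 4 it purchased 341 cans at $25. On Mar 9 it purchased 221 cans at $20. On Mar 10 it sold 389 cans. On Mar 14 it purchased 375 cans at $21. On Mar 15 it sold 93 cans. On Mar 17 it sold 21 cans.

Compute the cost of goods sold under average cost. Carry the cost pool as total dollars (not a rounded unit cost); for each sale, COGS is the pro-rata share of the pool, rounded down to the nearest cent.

After Mar 4: 341 on hand, pool $8,525.00 (≈ $25.0000 each)
After Mar 9: 562 on hand, pool $12,945.00 (≈ $23.0338 each)
Mar 10, sell 389: 389/562 × $12,945.00 → $8,960.15
After Mar 14: 548 on hand, pool $11,859.85 (≈ $21.6421 each)
Mar 15, sell 93: 93/548 × $11,859.85 → $2,012.71
Mar 17, sell 21: 21/455 × $9,847.14 → $454.48
Total COGS = $8,960.15 + $2,012.71 + $454.48 = $11,427.34
Ending inventory (cost pool remaining) = $9,392.66

COGS = $11,427.34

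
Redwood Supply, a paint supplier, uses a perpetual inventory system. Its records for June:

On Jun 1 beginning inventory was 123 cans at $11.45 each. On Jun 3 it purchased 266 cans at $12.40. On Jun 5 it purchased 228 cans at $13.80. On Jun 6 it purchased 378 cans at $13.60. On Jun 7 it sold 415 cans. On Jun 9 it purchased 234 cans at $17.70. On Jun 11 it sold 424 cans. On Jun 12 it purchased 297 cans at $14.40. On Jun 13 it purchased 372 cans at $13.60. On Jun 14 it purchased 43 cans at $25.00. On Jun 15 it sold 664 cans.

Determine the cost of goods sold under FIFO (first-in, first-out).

COGS = $21,081.35

Jun 7, 415 sold [FIFO — oldest first]: 123 @ $11.45 + 266 @ $12.40 + 26 @ $13.80 = $5,065.55
Jun 11, 424 sold [FIFO — oldest first]: 202 @ $13.80 + 222 @ $13.60 = $5,806.80
Jun 15, 664 sold [FIFO — oldest first]: 156 @ $13.60 + 234 @ $17.70 + 274 @ $14.40 = $10,209.00
Total COGS = $5,065.55 + $5,806.80 + $10,209.00 = $21,081.35
Ending inventory: 23 @ $14.40 + 372 @ $13.60 + 43 @ $25.00 = $6,465.40
Check: goods available $27,546.75 = COGS $21,081.35 + ending $6,465.40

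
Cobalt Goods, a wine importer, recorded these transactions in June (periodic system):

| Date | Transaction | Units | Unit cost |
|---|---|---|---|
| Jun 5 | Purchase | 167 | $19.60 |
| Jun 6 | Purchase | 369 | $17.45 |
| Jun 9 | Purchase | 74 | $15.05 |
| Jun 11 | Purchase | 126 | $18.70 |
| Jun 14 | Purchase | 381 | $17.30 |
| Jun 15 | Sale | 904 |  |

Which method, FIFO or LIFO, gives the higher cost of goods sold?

FIFO COGS: 167 @ $19.60 + 369 @ $17.45 + 74 @ $15.05 + 126 @ $18.70 + 168 @ $17.30 = $16,088.55
LIFO COGS: 381 @ $17.30 + 126 @ $18.70 + 74 @ $15.05 + 323 @ $17.45 = $15,697.55

FIFO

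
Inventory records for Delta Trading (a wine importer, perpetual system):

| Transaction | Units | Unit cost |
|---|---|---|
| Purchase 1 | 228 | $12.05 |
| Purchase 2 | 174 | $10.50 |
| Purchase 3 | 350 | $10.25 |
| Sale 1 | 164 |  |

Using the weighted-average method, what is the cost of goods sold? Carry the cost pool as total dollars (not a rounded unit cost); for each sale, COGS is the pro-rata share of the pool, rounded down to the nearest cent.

After Purchase 1: 228 on hand, pool $2,747.40 (≈ $12.0500 each)
After Purchase 2: 402 on hand, pool $4,574.40 (≈ $11.3791 each)
After Purchase 3: 752 on hand, pool $8,161.90 (≈ $10.8536 each)
Sale 1, sell 164: 164/752 × $8,161.90 → $1,779.98
Ending inventory (cost pool remaining) = $6,381.92

COGS = $1,779.98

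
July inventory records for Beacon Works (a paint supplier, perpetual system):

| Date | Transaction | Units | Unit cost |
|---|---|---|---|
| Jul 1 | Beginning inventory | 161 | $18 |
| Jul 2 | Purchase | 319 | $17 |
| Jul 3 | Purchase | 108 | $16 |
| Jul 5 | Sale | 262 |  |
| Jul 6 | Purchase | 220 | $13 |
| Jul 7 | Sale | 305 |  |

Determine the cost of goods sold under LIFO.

COGS = $8,651

Jul 5, 262 sold [LIFO — newest first]: 108 @ $16 + 154 @ $17 = $4,346
Jul 7, 305 sold [LIFO — newest first]: 220 @ $13 + 85 @ $17 = $4,305
Total COGS = $4,346 + $4,305 = $8,651
Ending inventory: 161 @ $18 + 80 @ $17 = $4,258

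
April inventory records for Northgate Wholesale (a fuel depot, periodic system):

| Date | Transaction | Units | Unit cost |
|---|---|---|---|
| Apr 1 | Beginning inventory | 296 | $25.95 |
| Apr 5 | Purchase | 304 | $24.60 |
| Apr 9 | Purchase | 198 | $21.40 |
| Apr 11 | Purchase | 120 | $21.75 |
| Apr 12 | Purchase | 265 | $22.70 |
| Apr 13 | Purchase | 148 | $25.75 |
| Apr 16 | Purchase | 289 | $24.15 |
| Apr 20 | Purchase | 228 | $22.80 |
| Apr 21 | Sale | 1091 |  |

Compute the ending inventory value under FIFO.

Apr 21, 1091 sold [FIFO — oldest first]: 296 @ $25.95 + 304 @ $24.60 + 198 @ $21.40 + 120 @ $21.75 + 173 @ $22.70 = $25,933.90
Ending inventory: 92 @ $22.70 + 148 @ $25.75 + 289 @ $24.15 + 228 @ $22.80 = $18,077.15

Ending inventory = $18,077.15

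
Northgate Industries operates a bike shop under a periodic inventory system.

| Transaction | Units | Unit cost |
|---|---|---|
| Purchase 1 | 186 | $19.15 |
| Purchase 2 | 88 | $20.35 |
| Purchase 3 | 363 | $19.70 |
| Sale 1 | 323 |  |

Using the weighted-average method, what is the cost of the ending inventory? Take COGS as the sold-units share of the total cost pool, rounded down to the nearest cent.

Ending inventory = $6,163.57

Sale 1, sell 323: 323/637 × $12,503.80 → $6,340.23
Ending inventory (cost pool remaining) = $6,163.57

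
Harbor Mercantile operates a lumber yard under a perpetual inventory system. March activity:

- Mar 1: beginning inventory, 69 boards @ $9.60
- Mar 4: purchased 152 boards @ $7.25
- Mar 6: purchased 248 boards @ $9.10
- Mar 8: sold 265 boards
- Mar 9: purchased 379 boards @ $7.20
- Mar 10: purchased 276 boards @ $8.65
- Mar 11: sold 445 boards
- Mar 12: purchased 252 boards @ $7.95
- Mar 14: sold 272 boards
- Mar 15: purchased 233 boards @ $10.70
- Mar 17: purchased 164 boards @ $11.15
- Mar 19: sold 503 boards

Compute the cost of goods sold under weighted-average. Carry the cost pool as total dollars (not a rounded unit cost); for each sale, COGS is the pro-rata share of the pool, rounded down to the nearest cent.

COGS = $12,744.75

After Mar 1: 69 on hand, pool $662.40 (≈ $9.6000 each)
After Mar 4: 221 on hand, pool $1,764.40 (≈ $7.9837 each)
After Mar 6: 469 on hand, pool $4,021.20 (≈ $8.5740 each)
Mar 8, sell 265: 265/469 × $4,021.20 → $2,272.10
After Mar 9: 583 on hand, pool $4,477.90 (≈ $7.6808 each)
After Mar 10: 859 on hand, pool $6,865.30 (≈ $7.9922 each)
Mar 11, sell 445: 445/859 × $6,865.30 → $3,556.52
After Mar 12: 666 on hand, pool $5,312.18 (≈ $7.9762 each)
Mar 14, sell 272: 272/666 × $5,312.18 → $2,169.53
After Mar 15: 627 on hand, pool $5,635.75 (≈ $8.9884 each)
After Mar 17: 791 on hand, pool $7,464.35 (≈ $9.4366 each)
Mar 19, sell 503: 503/791 × $7,464.35 → $4,746.60
Total COGS = $2,272.10 + $3,556.52 + $2,169.53 + $4,746.60 = $12,744.75
Ending inventory (cost pool remaining) = $2,717.75
Check: goods available $15,462.50 = COGS $12,744.75 + ending $2,717.75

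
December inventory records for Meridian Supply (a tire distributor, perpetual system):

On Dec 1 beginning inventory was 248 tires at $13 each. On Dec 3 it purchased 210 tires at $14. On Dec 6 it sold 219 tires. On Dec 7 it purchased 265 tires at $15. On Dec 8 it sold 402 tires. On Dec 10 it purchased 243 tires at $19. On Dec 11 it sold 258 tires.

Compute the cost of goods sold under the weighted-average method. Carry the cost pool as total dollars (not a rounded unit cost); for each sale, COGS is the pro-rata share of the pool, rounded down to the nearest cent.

After Dec 1: 248 on hand, pool $3,224.00 (≈ $13.0000 each)
After Dec 3: 458 on hand, pool $6,164.00 (≈ $13.4585 each)
Dec 6, sell 219: 219/458 × $6,164.00 → $2,947.41
After Dec 7: 504 on hand, pool $7,191.59 (≈ $14.2690 each)
Dec 8, sell 402: 402/504 × $7,191.59 → $5,736.14
After Dec 10: 345 on hand, pool $6,072.45 (≈ $17.6013 each)
Dec 11, sell 258: 258/345 × $6,072.45 → $4,541.13
Total COGS = $2,947.41 + $5,736.14 + $4,541.13 = $13,224.68
Ending inventory (cost pool remaining) = $1,531.32

COGS = $13,224.68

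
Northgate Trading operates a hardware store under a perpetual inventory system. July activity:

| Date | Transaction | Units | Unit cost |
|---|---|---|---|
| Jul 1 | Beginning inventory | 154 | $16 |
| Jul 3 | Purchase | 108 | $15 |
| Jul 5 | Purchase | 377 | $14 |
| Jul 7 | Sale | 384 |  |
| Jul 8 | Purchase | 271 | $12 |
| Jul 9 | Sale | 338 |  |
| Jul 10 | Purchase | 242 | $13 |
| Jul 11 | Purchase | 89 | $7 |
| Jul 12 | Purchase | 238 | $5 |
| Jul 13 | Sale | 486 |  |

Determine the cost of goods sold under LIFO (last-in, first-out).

Jul 7, 384 sold [LIFO — newest first]: 377 @ $14 + 7 @ $15 = $5,383
Jul 9, 338 sold [LIFO — newest first]: 271 @ $12 + 67 @ $15 = $4,257
Jul 13, 486 sold [LIFO — newest first]: 238 @ $5 + 89 @ $7 + 159 @ $13 = $3,880
Total COGS = $5,383 + $4,257 + $3,880 = $13,520
Ending inventory: 154 @ $16 + 34 @ $15 + 83 @ $13 = $4,053

COGS = $13,520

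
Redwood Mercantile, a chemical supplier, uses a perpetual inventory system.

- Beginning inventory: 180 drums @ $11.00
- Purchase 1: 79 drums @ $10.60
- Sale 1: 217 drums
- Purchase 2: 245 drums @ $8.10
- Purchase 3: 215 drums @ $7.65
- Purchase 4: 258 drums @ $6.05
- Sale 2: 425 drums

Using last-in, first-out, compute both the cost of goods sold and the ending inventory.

Sale 1 (217) [LIFO — newest first]: 79 @ $10.60 + 138 @ $11.00 = $2,355.40
Sale 2 (425) [LIFO — newest first]: 258 @ $6.05 + 167 @ $7.65 = $2,838.45
Total COGS = $2,355.40 + $2,838.45 = $5,193.85
Ending inventory: 42 @ $11.00 + 245 @ $8.10 + 48 @ $7.65 = $2,813.70

COGS = $5,193.85; ending inventory = $2,813.70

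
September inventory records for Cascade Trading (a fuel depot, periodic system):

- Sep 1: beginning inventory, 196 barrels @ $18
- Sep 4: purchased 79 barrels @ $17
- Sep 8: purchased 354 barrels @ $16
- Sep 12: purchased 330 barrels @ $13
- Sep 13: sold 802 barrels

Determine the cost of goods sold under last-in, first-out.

Sep 13, 802 sold [LIFO — newest first]: 330 @ $13 + 354 @ $16 + 79 @ $17 + 39 @ $18 = $11,999
Ending inventory: 157 @ $18 = $2,826

COGS = $11,999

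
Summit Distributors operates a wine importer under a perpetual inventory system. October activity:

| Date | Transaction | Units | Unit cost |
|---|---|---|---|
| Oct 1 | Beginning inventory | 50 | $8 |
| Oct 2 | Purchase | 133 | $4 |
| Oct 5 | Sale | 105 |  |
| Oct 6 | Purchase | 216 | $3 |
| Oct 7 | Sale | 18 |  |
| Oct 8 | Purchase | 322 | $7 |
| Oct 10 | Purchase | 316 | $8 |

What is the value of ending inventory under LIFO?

Oct 5, 105 sold [LIFO — newest first]: 105 @ $4 = $420
Oct 7, 18 sold [LIFO — newest first]: 18 @ $3 = $54
Total COGS = $420 + $54 = $474
Ending inventory: 50 @ $8 + 28 @ $4 + 198 @ $3 + 322 @ $7 + 316 @ $8 = $5,888
Check: goods available $6,362 = COGS $474 + ending $5,888

Ending inventory = $5,888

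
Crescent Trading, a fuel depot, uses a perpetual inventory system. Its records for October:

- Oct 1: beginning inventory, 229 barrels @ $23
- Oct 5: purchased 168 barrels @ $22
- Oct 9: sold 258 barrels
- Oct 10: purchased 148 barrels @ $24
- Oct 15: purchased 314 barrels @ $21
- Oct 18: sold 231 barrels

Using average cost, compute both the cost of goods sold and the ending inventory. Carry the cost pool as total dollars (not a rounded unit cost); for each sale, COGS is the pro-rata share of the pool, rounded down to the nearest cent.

COGS = $10,930.71; ending inventory = $8,178.29

After Oct 1: 229 on hand, pool $5,267.00 (≈ $23.0000 each)
After Oct 5: 397 on hand, pool $8,963.00 (≈ $22.5768 each)
Oct 9, sell 258: 258/397 × $8,963.00 → $5,824.82
After Oct 10: 287 on hand, pool $6,690.18 (≈ $23.3107 each)
After Oct 15: 601 on hand, pool $13,284.18 (≈ $22.1035 each)
Oct 18, sell 231: 231/601 × $13,284.18 → $5,105.89
Total COGS = $5,824.82 + $5,105.89 = $10,930.71
Ending inventory (cost pool remaining) = $8,178.29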